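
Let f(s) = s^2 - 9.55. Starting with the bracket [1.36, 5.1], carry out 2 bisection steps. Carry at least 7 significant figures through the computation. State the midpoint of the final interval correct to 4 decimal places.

f(1.360000) = -7.700400, f(5.100000) = 16.460000 (opposite signs)
step 1: m = 3.230000, f(m) = 0.882900 > 0 → root in [1.360000, 3.230000]
step 2: m = 2.295000, f(m) = -4.282975 < 0 → root in [2.295000, 3.230000]
Midpoint of [2.295000, 3.230000] = 2.762500

2.7625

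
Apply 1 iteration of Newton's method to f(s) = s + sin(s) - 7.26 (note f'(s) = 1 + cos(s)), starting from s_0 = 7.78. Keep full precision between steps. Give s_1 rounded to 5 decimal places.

6.36716

s_0 = 7.780000: f = 1.517265, f' = 1.073914 → s_1 = 7.780000 - (1.517265)/(1.073914) = 6.367164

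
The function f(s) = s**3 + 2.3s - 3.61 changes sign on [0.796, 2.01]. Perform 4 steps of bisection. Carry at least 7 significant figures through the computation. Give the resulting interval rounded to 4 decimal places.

[1.0236, 1.0995]

f(0.796000) = -1.274842, f(2.010000) = 9.133601 (opposite signs)
step 1: m = 1.403000, f(m) = 2.378578 > 0 → root in [0.796000, 1.403000]
step 2: m = 1.099500, f(m) = 0.248036 > 0 → root in [0.796000, 1.099500]
step 3: m = 0.947750, f(m) = -0.578877 < 0 → root in [0.947750, 1.099500]
step 4: m = 1.023625, f(m) = -0.183100 < 0 → root in [1.023625, 1.099500]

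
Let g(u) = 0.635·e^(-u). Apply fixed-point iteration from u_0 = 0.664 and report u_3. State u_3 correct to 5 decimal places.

0.40169

u_1 = g(0.664000) = 0.326890
u_2 = g(0.326890) = 0.457938
u_3 = g(0.457938) = 0.401692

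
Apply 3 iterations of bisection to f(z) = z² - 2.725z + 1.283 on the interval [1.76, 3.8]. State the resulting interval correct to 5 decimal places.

[2.01500, 2.27000]

f(1.760000) = -0.415400, f(3.800000) = 5.368000 (opposite signs)
step 1: m = 2.780000, f(m) = 1.435900 > 0 → root in [1.760000, 2.780000]
step 2: m = 2.270000, f(m) = 0.250150 > 0 → root in [1.760000, 2.270000]
step 3: m = 2.015000, f(m) = -0.147650 < 0 → root in [2.015000, 2.270000]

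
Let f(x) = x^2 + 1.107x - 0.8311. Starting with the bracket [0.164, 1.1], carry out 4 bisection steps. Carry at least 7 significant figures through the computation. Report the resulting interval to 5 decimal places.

f(0.164000) = -0.622656, f(1.100000) = 1.596600 (opposite signs)
step 1: m = 0.632000, f(m) = 0.267948 > 0 → root in [0.164000, 0.632000]
step 2: m = 0.398000, f(m) = -0.232110 < 0 → root in [0.398000, 0.632000]
step 3: m = 0.515000, f(m) = 0.004230 > 0 → root in [0.398000, 0.515000]
step 4: m = 0.456500, f(m) = -0.117362 < 0 → root in [0.456500, 0.515000]

[0.45650, 0.51500]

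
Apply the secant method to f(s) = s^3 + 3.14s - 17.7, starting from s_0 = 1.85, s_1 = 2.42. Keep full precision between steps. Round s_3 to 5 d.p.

f(s_0) = -5.559375, f(s_1) = 4.071288
s_2 = 2.420000 - (4.071288)·(2.420000 - 1.850000)/(4.071288 - (-5.559375)) = 2.179037; f(s_2) = -0.511317
s_3 = 2.179037 - (-0.511317)·(2.179037 - 2.420000)/(-0.511317 - (4.071288)) = 2.205923; f(s_3) = -0.039167

2.20592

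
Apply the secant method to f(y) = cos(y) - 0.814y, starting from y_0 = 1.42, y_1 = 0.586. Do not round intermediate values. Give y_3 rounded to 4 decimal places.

0.8311

f(y_0) = -1.005655, f(y_1) = 0.356155
y_2 = 0.586000 - (0.356155)·(0.586000 - 1.420000)/(0.356155 - (-1.005655)) = 0.804117; f(y_2) = 0.039197
y_3 = 0.804117 - (0.039197)·(0.804117 - 0.586000)/(0.039197 - (0.356155)) = 0.831090; f(y_3) = -0.002436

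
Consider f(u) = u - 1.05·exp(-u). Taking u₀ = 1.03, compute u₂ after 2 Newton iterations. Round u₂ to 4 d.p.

0.5848

f'(u) = 1 + 1.05·exp(-u)
u_0 = 1.030000: f = 0.655143, f' = 1.374857 → u_1 = 1.030000 - (0.655143)/(1.374857) = 0.553483
u_1 = 0.553483: f = -0.050208, f' = 1.603691 → u_2 = 0.553483 - (-0.050208)/(1.603691) = 0.584791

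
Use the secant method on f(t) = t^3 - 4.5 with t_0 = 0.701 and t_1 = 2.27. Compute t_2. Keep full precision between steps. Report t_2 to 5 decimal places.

1.27532

f(t_0) = -4.155528, f(t_1) = 7.197083
t_2 = 2.270000 - (7.197083)·(2.270000 - 0.701000)/(7.197083 - (-4.155528)) = 1.275319; f(t_2) = -2.425771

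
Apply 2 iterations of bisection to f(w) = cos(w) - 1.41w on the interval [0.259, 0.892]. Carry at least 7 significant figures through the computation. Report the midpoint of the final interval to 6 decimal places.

0.654625

f(0.259000) = 0.601457, f(0.892000) = -0.629863 (opposite signs)
step 1: m = 0.575500, f(m) = 0.027465 > 0 → root in [0.575500, 0.892000]
step 2: m = 0.733750, f(m) = -0.291919 < 0 → root in [0.575500, 0.733750]
Midpoint of [0.575500, 0.733750] = 0.654625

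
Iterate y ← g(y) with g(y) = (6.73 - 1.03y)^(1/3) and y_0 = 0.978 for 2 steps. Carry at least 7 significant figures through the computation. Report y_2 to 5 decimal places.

1.69707

y_1 = g(0.978000) = 1.788680
y_2 = g(1.788680) = 1.697072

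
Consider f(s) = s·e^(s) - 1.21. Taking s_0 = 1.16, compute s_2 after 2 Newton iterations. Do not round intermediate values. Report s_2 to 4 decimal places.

0.6573

f'(s) = (s + 1)·e^(s)
s_0 = 1.160000: f = 2.490323, f' = 6.890256 → s_1 = 1.160000 - (2.490323)/(6.890256) = 0.798573
s_1 = 0.798573: f = 0.564724, f' = 3.997092 → s_2 = 0.798573 - (0.564724)/(3.997092) = 0.657290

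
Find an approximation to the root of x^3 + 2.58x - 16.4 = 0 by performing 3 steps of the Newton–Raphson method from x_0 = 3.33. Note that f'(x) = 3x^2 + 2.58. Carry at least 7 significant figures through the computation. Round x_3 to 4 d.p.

2.2048

x_0 = 3.330000: f = 29.117437, f' = 35.846700 → x_1 = 3.330000 - (29.117437)/(35.846700) = 2.517723
x_1 = 2.517723: f = 6.055401, f' = 21.596793 → x_2 = 2.517723 - (6.055401)/(21.596793) = 2.237339
x_2 = 2.237339: f = 0.571752, f' = 17.597059 → x_3 = 2.237339 - (0.571752)/(17.597059) = 2.204848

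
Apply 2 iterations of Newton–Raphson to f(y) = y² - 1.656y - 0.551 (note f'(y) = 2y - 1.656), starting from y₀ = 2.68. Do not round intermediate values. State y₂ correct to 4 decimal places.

Newton update: y ← y − f(y)/f'(y).
y_0 = 2.680000: f = 2.193320, f' = 3.704000 → y_1 = 2.680000 - (2.193320)/(3.704000) = 2.087851
y_1 = 2.087851: f = 0.350640, f' = 2.519702 → y_2 = 2.087851 - (0.350640)/(2.519702) = 1.948691

1.9487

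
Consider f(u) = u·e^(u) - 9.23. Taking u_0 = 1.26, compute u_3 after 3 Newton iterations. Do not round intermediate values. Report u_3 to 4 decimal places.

1.6951

Newton update: u ← u − f(u)/f'(u).
f'(u) = (u + 1)·e^(u)
u_0 = 1.260000: f = -4.787969, f' = 7.967453 → u_1 = 1.260000 - (-4.787969)/(7.967453) = 1.860941
u_1 = 1.860941: f = 2.735449, f' = 18.395234 → u_2 = 1.860941 - (2.735449)/(18.395234) = 1.712237
u_2 = 1.712237: f = 0.258090, f' = 15.029432 → u_3 = 1.712237 - (0.258090)/(15.029432) = 1.695064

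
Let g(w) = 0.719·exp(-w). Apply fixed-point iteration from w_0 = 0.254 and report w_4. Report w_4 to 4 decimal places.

w_1 = g(0.254000) = 0.557722
w_2 = g(0.557722) = 0.411636
w_3 = g(0.411636) = 0.476385
w_4 = g(0.476385) = 0.446517

0.4465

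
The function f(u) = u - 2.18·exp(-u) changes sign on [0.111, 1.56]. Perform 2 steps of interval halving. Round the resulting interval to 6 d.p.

[0.835500, 1.197750]

f(0.111000) = -1.839966, f(1.560000) = 1.101903 (opposite signs)
step 1: m = 0.835500, f(m) = -0.109874 < 0 → root in [0.835500, 1.560000]
step 2: m = 1.197750, f(m) = 0.539668 > 0 → root in [0.835500, 1.197750]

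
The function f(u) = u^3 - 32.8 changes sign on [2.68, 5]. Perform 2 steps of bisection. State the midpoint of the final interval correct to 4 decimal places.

f(2.680000) = -13.551168, f(5.000000) = 92.200000 (opposite signs)
step 1: m = 3.840000, f(m) = 23.823104 > 0 → root in [2.680000, 3.840000]
step 2: m = 3.260000, f(m) = 1.845976 > 0 → root in [2.680000, 3.260000]
Midpoint of [2.680000, 3.260000] = 2.970000

2.9700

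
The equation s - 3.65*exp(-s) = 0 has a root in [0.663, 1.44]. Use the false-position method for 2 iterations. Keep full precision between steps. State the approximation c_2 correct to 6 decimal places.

f(0.663000) = -1.217856, f(1.440000) = 0.575214
step 1: c = 1.190740, f(c) = 0.081153 > 0 → new bracket [0.663000, 1.190740]
step 2: c = 1.157770, f(c) = 0.010991 > 0 → new bracket [0.663000, 1.157770]

1.157770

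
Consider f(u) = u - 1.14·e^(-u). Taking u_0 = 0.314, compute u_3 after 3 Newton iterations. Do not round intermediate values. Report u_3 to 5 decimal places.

0.61582

f'(u) = 1 + 1.14·e^(-u)
u_0 = 0.314000: f = -0.518792, f' = 1.832792 → u_1 = 0.314000 - (-0.518792)/(1.832792) = 0.597061
u_1 = 0.597061: f = -0.030426, f' = 1.627487 → u_2 = 0.597061 - (-0.030426)/(1.627487) = 0.615756
u_2 = 0.615756: f = -0.000109, f' = 1.615865 → u_3 = 0.615756 - (-0.000109)/(1.615865) = 0.615823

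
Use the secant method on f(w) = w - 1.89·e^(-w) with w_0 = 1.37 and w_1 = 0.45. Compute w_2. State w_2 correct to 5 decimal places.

0.87235

f(w_0) = 0.889738, f(w_1) = -0.755117
w_2 = 0.450000 - (-0.755117)·(0.450000 - 1.370000)/(-0.755117 - (0.889738)) = 0.872352; f(w_2) = 0.082394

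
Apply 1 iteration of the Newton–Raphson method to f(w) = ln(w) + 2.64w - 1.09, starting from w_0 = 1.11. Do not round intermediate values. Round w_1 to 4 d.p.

0.5608

f'(w) = 1/w + 2.64
w_0 = 1.110000: f = 1.944760, f' = 3.540901 → w_1 = 1.110000 - (1.944760)/(3.540901) = 0.560773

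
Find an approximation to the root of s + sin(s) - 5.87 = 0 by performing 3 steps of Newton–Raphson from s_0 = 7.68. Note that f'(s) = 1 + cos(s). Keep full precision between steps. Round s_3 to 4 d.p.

s_0 = 7.680000: f = 2.794903, f' = 1.173105 → s_1 = 7.680000 - (2.794903)/(1.173105) = 5.297517
s_1 = 5.297517: f = -1.406124, f' = 1.552306 → s_2 = 5.297517 - (-1.406124)/(1.552306) = 6.203346
s_2 = 6.203346: f = 0.253592, f' = 1.996815 → s_3 = 6.203346 - (0.253592)/(1.996815) = 6.076348

6.0763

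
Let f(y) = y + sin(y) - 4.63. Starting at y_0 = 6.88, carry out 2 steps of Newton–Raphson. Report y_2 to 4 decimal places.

5.4026

Newton update: y ← y − f(y)/f'(y).
f'(y) = 1 + cos(y)
y_0 = 6.880000: f = 2.812011, f' = 1.827130 → y_1 = 6.880000 - (2.812011)/(1.827130) = 5.340968
y_1 = 5.340968: f = -0.097895, f' = 1.587996 → y_2 = 5.340968 - (-0.097895)/(1.587996) = 5.402615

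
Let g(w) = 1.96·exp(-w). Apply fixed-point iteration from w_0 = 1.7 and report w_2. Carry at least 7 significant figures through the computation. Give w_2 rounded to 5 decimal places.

w_1 = g(1.700000) = 0.358060
w_2 = g(0.358060) = 1.370101

1.37010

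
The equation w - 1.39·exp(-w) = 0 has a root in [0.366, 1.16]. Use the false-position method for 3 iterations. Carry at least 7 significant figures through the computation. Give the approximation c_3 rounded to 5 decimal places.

False-position update: c = (a·f(b) − b·f(a))/(f(b) − f(a)); replace the endpoint whose sign matches f(c).
f(0.366000) = -0.597969, f(1.160000) = 0.724254
step 1: c = 0.725083, f(c) = 0.051927 > 0 → new bracket [0.366000, 0.725083]
step 2: c = 0.696392, f(c) = 0.003643 > 0 → new bracket [0.366000, 0.696392]
step 3: c = 0.694391, f(c) = 0.000255 > 0 → new bracket [0.366000, 0.694391]

0.69439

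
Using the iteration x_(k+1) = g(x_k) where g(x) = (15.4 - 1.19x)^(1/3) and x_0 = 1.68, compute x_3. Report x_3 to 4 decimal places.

x_1 = g(1.680000) = 2.375255
x_2 = g(2.375255) = 2.325331
x_3 = g(2.325331) = 2.328988

2.3290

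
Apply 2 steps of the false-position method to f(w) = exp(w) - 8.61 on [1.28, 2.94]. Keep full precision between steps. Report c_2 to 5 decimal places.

2.03548

f(1.280000) = -5.013360, f(2.940000) = 10.305846
step 1: c = 1.823251, f(c) = -2.418043 < 0 → new bracket [1.823251, 2.940000]
step 2: c = 2.035478, f(c) = -0.954091 < 0 → new bracket [2.035478, 2.940000]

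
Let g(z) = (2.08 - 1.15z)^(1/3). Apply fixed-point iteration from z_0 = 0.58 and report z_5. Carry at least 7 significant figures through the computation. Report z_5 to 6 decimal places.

z_1 = g(0.580000) = 1.122141
z_2 = g(1.122141) = 0.924253
z_3 = g(0.924253) = 1.005671
z_4 = g(1.005671) = 0.973813
z_5 = g(0.973813) = 0.986524

0.986524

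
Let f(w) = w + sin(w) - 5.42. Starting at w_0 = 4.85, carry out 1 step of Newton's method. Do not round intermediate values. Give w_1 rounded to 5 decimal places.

Newton update: w ← w − f(w)/f'(w).
f'(w) = 1 + cos(w)
w_0 = 4.850000: f = -1.560547, f' = 1.137177 → w_1 = 4.850000 - (-1.560547)/(1.137177) = 6.222299

6.22230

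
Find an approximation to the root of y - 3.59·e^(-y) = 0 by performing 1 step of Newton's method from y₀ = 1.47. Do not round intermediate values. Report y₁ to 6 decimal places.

f'(y) = 1 + 3.59·e^(-y)
y_0 = 1.470000: f = 0.644568, f' = 1.825432 → y_1 = 1.470000 - (0.644568)/(1.825432) = 1.116896

1.116896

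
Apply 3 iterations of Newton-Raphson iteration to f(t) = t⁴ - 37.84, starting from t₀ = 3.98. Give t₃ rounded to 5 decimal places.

2.49732

Newton update: t ← t − f(t)/f'(t).
f'(t) = 4t³
t_0 = 3.980000: f = 213.078272, f' = 252.179168 → t_1 = 3.980000 - (213.078272)/(252.179168) = 3.135052
t_1 = 3.135052: f = 58.760421, f' = 123.252080 → t_2 = 3.135052 - (58.760421)/(123.252080) = 2.658302
t_2 = 2.658302: f = 12.096413, f' = 75.140313 → t_3 = 2.658302 - (12.096413)/(75.140313) = 2.497318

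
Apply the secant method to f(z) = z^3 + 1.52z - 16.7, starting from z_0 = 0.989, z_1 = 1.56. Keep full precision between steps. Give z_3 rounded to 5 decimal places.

Secant update: z_(k+1) = z_k − f(z_k)·(z_k − z_(k-1))/(f(z_k) − f(z_(k-1))).
f(z_0) = -14.229358, f(z_1) = -10.532384
z_2 = 1.560000 - (-10.532384)·(1.560000 - 0.989000)/(-10.532384 - (-14.229358)) = 3.186733; f(z_2) = 20.505969
z_3 = 3.186733 - (20.505969)·(3.186733 - 1.560000)/(20.505969 - (-10.532384)) = 2.112007; f(z_3) = -4.068991

2.11201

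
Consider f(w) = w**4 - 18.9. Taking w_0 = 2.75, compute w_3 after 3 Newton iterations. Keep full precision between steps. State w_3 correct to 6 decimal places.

f'(w) = 4w**3
w_0 = 2.750000: f = 38.291406, f' = 83.187500 → w_1 = 2.750000 - (38.291406)/(83.187500) = 2.289698
w_1 = 2.289698: f = 8.586061, f' = 48.016928 → w_2 = 2.289698 - (8.586061)/(48.016928) = 2.110884
w_2 = 2.110884: f = 0.954447, f' = 37.622992 → w_3 = 2.110884 - (0.954447)/(37.622992) = 2.085516

2.085516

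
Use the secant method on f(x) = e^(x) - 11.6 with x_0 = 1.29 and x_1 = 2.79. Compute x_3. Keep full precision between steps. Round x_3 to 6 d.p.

f(x_0) = -7.967213, f(x_1) = 4.681020
x_2 = 2.790000 - (4.681020)·(2.790000 - 1.290000)/(4.681020 - (-7.967213)) = 2.234861; f(x_2) = -2.254819
x_3 = 2.234861 - (-2.254819)·(2.234861 - 2.790000)/(-2.254819 - (4.681020)) = 2.415335; f(x_3) = -0.406483

2.415335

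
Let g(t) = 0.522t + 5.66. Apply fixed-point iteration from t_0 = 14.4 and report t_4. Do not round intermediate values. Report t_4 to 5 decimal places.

t_1 = g(14.400000) = 13.176800
t_2 = g(13.176800) = 12.538290
t_3 = g(12.538290) = 12.204987
t_4 = g(12.204987) = 12.031003

12.03100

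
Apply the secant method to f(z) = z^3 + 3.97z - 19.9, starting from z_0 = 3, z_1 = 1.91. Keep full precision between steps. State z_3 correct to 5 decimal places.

2.23732

f(z_0) = 19.010000, f(z_1) = -5.349429
z_2 = 1.910000 - (-5.349429)·(1.910000 - 3.000000)/(-5.349429 - (19.010000)) = 2.149368; f(z_2) = -1.437389
z_3 = 2.149368 - (-1.437389)·(2.149368 - 1.910000)/(-1.437389 - (-5.349429)) = 2.237319; f(z_3) = 0.181268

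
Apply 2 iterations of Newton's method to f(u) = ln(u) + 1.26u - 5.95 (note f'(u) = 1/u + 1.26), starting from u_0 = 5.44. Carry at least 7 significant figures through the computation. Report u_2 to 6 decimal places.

3.686665

u_0 = 5.440000: f = 2.598179, f' = 1.443824 → u_1 = 5.440000 - (2.598179)/(1.443824) = 3.640487
u_1 = 3.640487: f = -0.070869, f' = 1.534689 → u_2 = 3.640487 - (-0.070869)/(1.534689) = 3.686665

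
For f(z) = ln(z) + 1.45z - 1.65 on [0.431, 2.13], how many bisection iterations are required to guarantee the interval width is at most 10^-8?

Initial width b − a = 2.13 − 0.431 = 1.699000.
After n steps the width is (b−a)/2^n; need (b−a)/2^n ≤ 10^-8.
So n ≥ log₂(1.699000/10^-8) = log₂(169900000.0000) ≈ 27.3401.
Hence n = 28.

28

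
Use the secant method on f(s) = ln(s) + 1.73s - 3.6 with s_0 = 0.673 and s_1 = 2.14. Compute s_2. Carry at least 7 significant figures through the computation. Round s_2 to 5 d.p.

f(s_0) = -2.831720, f(s_1) = 0.863006
s_2 = 2.140000 - (0.863006)·(2.140000 - 0.673000)/(0.863006 - (-2.831720)) = 1.797341; f(s_2) = 0.095709

1.79734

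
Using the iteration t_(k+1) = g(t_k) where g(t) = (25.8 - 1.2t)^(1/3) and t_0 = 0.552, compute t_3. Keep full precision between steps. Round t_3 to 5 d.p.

t_1 = g(0.552000) = 2.929373
t_2 = g(2.929373) = 2.814077
t_3 = g(2.814077) = 2.819888

2.81989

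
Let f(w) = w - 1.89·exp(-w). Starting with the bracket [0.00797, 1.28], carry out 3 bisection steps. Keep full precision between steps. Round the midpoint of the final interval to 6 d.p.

0.882491

f(0.007970) = -1.867027, f(1.280000) = 0.754510 (opposite signs)
step 1: m = 0.643985, f(m) = -0.348634 < 0 → root in [0.643985, 1.280000]
step 2: m = 0.961993, f(m) = 0.239765 > 0 → root in [0.643985, 0.961993]
step 3: m = 0.802989, f(m) = -0.043709 < 0 → root in [0.802989, 0.961993]
Midpoint of [0.802989, 0.961993] = 0.882491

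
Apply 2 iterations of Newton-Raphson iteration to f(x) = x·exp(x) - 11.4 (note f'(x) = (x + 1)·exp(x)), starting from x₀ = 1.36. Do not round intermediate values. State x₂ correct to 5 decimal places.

Newton update: x ← x − f(x)/f'(x).
x_0 = 1.360000: f = -6.101177, f' = 9.195016 → x_1 = 1.360000 - (-6.101177)/(9.195016) = 2.023531
x_1 = 2.023531: f = 3.907988, f' = 22.872977 → x_2 = 2.023531 - (3.907988)/(22.872977) = 1.852675

1.85267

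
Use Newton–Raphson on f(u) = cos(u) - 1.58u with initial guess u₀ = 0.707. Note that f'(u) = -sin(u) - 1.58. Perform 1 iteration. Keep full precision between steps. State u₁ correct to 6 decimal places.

0.546992

Newton update: u ← u − f(u)/f'(u).
u_0 = 0.707000: f = -0.356746, f' = -2.229556 → u_1 = 0.707000 - (-0.356746)/(-2.229556) = 0.546992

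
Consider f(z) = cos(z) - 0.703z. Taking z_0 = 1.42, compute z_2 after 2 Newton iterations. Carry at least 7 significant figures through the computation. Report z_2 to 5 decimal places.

0.89267

f'(z) = -sin(z) - 0.703
z_0 = 1.420000: f = -0.848035, f' = -1.691652 → z_1 = 1.420000 - (-0.848035)/(-1.691652) = 0.918694
z_1 = 0.918694: f = -0.038984, f' = -1.497810 → z_2 = 0.918694 - (-0.038984)/(-1.497810) = 0.892667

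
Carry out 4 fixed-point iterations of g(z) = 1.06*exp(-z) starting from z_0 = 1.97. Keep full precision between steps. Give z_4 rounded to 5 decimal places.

0.69311

z_1 = g(1.970000) = 0.147824
z_2 = g(0.147824) = 0.914338
z_3 = g(0.914338) = 0.424829
z_4 = g(0.424829) = 0.693115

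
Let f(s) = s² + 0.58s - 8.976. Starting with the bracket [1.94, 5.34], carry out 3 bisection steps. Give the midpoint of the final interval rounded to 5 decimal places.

f(1.940000) = -4.087200, f(5.340000) = 22.636800 (opposite signs)
step 1: m = 3.640000, f(m) = 6.384800 > 0 → root in [1.940000, 3.640000]
step 2: m = 2.790000, f(m) = 0.426300 > 0 → root in [1.940000, 2.790000]
step 3: m = 2.365000, f(m) = -2.011075 < 0 → root in [2.365000, 2.790000]
Midpoint of [2.365000, 2.790000] = 2.577500

2.57750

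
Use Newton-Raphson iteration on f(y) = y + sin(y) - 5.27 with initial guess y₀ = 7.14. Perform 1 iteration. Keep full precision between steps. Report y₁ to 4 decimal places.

f'(y) = 1 + cos(y)
y_0 = 7.140000: f = 2.625761, f' = 1.654848 → y_1 = 7.140000 - (2.625761)/(1.654848) = 5.553292

5.5533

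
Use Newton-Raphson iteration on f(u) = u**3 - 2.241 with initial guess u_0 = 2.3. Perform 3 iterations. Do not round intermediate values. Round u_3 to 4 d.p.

Newton update: u ← u − f(u)/f'(u).
f'(u) = 3u**2
u_0 = 2.300000: f = 9.926000, f' = 15.870000 → u_1 = 2.300000 - (9.926000)/(15.870000) = 1.674543
u_1 = 1.674543: f = 2.454578, f' = 8.412284 → u_2 = 1.674543 - (2.454578)/(8.412284) = 1.382758
u_2 = 1.382758: f = 0.402862, f' = 5.736061 → u_3 = 1.382758 - (0.402862)/(5.736061) = 1.312525

1.3125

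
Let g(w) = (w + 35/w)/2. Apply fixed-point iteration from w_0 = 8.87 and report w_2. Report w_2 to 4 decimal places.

5.9350

w_1 = g(8.870000) = 6.407943
w_2 = g(6.407943) = 5.934957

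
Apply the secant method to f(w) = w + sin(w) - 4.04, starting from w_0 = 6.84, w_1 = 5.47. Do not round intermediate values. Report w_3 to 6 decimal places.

5.013160

f(w_0) = 3.328485, f(w_1) = 0.703520
w_2 = 5.470000 - (0.703520)·(5.470000 - 6.840000)/(0.703520 - (3.328485)) = 5.102824; f(w_2) = 0.138081
w_3 = 5.102824 - (0.138081)·(5.102824 - 5.470000)/(0.138081 - (0.703520)) = 5.013160; f(w_3) = 0.018051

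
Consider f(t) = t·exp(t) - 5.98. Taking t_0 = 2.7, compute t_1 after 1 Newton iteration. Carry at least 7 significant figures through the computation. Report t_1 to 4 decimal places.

2.0789

Newton update: t ← t − f(t)/f'(t).
f'(t) = (t + 1)·exp(t)
t_0 = 2.700000: f = 34.195276, f' = 55.055007 → t_1 = 2.700000 - (34.195276)/(55.055007) = 2.078889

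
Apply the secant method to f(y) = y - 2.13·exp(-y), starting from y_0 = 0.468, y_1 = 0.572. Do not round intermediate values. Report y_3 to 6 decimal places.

0.879466

Secant update: y_(k+1) = y_k − f(y_k)·(y_k − y_(k-1))/(f(y_k) − f(y_(k-1))).
f(y_0) = -0.865920, f(y_1) = -0.630162
y_2 = 0.572000 - (-0.630162)·(0.572000 - 0.468000)/(-0.630162 - (-0.865920)) = 0.849984; f(y_2) = -0.060424
y_3 = 0.849984 - (-0.060424)·(0.849984 - 0.572000)/(-0.060424 - (-0.630162)) = 0.879466; f(y_3) = -0.004494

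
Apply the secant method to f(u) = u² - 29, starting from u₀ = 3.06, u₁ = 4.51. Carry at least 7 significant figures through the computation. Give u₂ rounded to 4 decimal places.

f(u_0) = -19.636400, f(u_1) = -8.659900
u_2 = 4.510000 - (-8.659900)·(4.510000 - 3.060000)/(-8.659900 - (-19.636400)) = 5.653976; f(u_2) = 2.967447

5.6540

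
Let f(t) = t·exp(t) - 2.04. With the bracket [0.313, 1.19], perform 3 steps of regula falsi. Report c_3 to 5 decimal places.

0.85403

f(0.313000) = -1.611966, f(1.190000) = 1.871627
step 1: c = 0.718815, f(c) = -0.564992 < 0 → new bracket [0.718815, 1.190000]
step 2: c = 0.828071, f(c) = -0.144628 < 0 → new bracket [0.828071, 1.190000]
step 3: c = 0.854033, f(c) = -0.033791 < 0 → new bracket [0.854033, 1.190000]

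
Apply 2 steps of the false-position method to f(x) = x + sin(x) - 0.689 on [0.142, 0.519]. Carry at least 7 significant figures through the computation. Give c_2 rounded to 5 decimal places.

0.34803

f(0.142000) = -0.405477, f(0.519000) = 0.326012
step 1: c = 0.350978, f(c) = 0.005793 > 0 → new bracket [0.142000, 0.350978]
step 2: c = 0.348034, f(c) = 0.000084 > 0 → new bracket [0.142000, 0.348034]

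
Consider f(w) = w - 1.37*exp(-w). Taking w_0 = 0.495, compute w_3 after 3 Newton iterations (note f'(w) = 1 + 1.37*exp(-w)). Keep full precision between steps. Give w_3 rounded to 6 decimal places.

Newton update: w ← w − f(w)/f'(w).
w_0 = 0.495000: f = -0.340112, f' = 1.835112 → w_1 = 0.495000 - (-0.340112)/(1.835112) = 0.680336
w_1 = 0.680336: f = -0.013496, f' = 1.693832 → w_2 = 0.680336 - (-0.013496)/(1.693832) = 0.688304
w_2 = 0.688304: f = -0.000022, f' = 1.688326 → w_3 = 0.688304 - (-0.000022)/(1.688326) = 0.688317

0.688317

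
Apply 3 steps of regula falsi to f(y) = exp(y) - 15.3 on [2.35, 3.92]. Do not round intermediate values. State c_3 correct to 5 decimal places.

2.68309

f(2.350000) = -4.814430, f(3.920000) = 35.100445
step 1: c = 2.539369, f(c) = -2.628322 < 0 → new bracket [2.539369, 3.920000]
step 2: c = 2.635549, f(c) = -1.349029 < 0 → new bracket [2.635549, 3.920000]
step 3: c = 2.683088, f(c) = -0.669801 < 0 → new bracket [2.683088, 3.920000]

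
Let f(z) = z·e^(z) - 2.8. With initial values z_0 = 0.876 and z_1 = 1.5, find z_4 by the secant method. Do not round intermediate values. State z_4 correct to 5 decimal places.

f(z_0) = -0.696483, f(z_1) = 3.922534
z_2 = 1.500000 - (3.922534)·(1.500000 - 0.876000)/(3.922534 - (-0.696483)) = 0.970090; f(z_2) = -0.240724
z_3 = 0.970090 - (-0.240724)·(0.970090 - 1.500000)/(-0.240724 - (3.922534)) = 1.000730; f(z_3) = -0.077745
z_4 = 1.000730 - (-0.077745)·(1.000730 - 0.970090)/(-0.077745 - (-0.240724)) = 1.015346; f(z_4) = 0.002681

1.01535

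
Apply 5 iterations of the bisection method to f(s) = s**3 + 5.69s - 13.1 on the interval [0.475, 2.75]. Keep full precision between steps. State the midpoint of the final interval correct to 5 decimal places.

f(0.475000) = -10.290078, f(2.750000) = 23.344375 (opposite signs)
step 1: m = 1.612500, f(m) = 0.267877 > 0 → root in [0.475000, 1.612500]
step 2: m = 1.043750, f(m) = -6.023987 < 0 → root in [1.043750, 1.612500]
step 3: m = 1.328125, f(m) = -3.200268 < 0 → root in [1.328125, 1.612500]
step 4: m = 1.470312, f(m) = -1.555373 < 0 → root in [1.470312, 1.612500]
step 5: m = 1.541406, f(m) = -0.667120 < 0 → root in [1.541406, 1.612500]
Midpoint of [1.541406, 1.612500] = 1.576953

1.57695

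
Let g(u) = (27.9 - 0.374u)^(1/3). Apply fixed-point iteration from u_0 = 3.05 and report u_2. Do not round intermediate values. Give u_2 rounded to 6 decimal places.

2.991880

u_1 = g(3.050000) = 2.991059
u_2 = g(2.991059) = 2.991880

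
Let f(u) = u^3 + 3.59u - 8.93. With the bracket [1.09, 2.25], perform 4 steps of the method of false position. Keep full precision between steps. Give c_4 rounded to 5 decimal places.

1.51382

f(1.090000) = -3.721871, f(2.250000) = 10.538125
step 1: c = 1.392761, f(c) = -1.228334 < 0 → new bracket [1.392761, 2.250000]
step 2: c = 1.482251, f(c) = -0.352117 < 0 → new bracket [1.482251, 2.250000]
step 3: c = 1.507074, f(c) = -0.096625 < 0 → new bracket [1.507074, 2.250000]
step 4: c = 1.513824, f(c) = -0.026192 < 0 → new bracket [1.513824, 2.250000]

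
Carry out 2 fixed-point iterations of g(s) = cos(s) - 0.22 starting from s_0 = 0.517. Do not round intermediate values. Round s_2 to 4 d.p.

0.5765

s_1 = g(0.517000) = 0.649306
s_2 = g(0.649306) = 0.576504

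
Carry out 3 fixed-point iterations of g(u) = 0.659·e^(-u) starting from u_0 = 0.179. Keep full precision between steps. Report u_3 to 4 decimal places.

u_1 = g(0.179000) = 0.550994
u_2 = g(0.550994) = 0.379832
u_3 = g(0.379832) = 0.450740

0.4507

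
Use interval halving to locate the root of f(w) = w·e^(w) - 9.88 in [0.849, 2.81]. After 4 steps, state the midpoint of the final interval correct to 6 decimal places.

f(0.849000) = -7.895625, f(2.810000) = 36.793870 (opposite signs)
step 1: m = 1.829500, f(m) = 1.519195 > 0 → root in [0.849000, 1.829500]
step 2: m = 1.339250, f(m) = -4.769181 < 0 → root in [1.339250, 1.829500]
step 3: m = 1.584375, f(m) = -2.154203 < 0 → root in [1.584375, 1.829500]
step 4: m = 1.706937, f(m) = -0.471267 < 0 → root in [1.706937, 1.829500]
Midpoint of [1.706937, 1.829500] = 1.768219

1.768219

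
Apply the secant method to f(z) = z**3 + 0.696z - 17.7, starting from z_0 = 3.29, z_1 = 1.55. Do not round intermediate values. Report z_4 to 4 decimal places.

2.4996

Secant update: z_(k+1) = z_k − f(z_k)·(z_k − z_(k-1))/(f(z_k) − f(z_(k-1))).
f(z_0) = 20.201129, f(z_1) = -12.897325
z_2 = 1.550000 - (-12.897325)·(1.550000 - 3.290000)/(-12.897325 - (20.201129)) = 2.228018; f(z_2) = -5.089276
z_3 = 2.228018 - (-5.089276)·(2.228018 - 1.550000)/(-5.089276 - (-12.897325)) = 2.669949; f(z_3) = 3.191360
z_4 = 2.669949 - (3.191360)·(2.669949 - 2.228018)/(3.191360 - (-5.089276)) = 2.499629; f(z_4) = -0.342219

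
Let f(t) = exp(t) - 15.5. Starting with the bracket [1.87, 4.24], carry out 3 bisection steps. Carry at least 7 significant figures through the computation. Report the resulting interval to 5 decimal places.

[2.46250, 2.75875]

f(1.870000) = -9.011704, f(4.240000) = 53.907852 (opposite signs)
step 1: m = 3.055000, f(m) = 5.721186 > 0 → root in [1.870000, 3.055000]
step 2: m = 2.462500, f(m) = -3.765890 < 0 → root in [2.462500, 3.055000]
step 3: m = 2.758750, f(m) = 0.280105 > 0 → root in [2.462500, 2.758750]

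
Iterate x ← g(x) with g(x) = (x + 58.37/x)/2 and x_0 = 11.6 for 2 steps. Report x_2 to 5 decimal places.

7.66750

x_1 = g(11.600000) = 8.315948
x_2 = g(8.315948) = 7.667496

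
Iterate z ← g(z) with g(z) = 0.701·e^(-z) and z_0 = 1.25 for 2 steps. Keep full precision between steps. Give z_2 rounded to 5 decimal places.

z_1 = g(1.250000) = 0.200840
z_2 = g(0.200840) = 0.573448

0.57345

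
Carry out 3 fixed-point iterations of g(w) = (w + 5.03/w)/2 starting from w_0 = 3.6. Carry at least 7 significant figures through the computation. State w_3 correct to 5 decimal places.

w_1 = g(3.600000) = 2.498611
w_2 = g(2.498611) = 2.255865
w_3 = g(2.255865) = 2.242804

2.24280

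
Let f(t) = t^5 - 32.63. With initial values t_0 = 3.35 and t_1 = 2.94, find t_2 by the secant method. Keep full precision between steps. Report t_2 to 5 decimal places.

Secant update: t_(k+1) = t_k − f(t_k)·(t_k − t_(k-1))/(f(t_k) − f(t_(k-1))).
f(t_0) = 389.284096, f(t_1) = 187.022754
t_2 = 2.940000 - (187.022754)·(2.940000 - 3.350000)/(187.022754 - (389.284096)) = 2.560890; f(t_2) = 77.512388

2.56089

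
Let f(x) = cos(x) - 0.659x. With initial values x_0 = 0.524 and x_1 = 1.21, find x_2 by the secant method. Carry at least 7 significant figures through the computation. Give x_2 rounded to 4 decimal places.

0.8941

f(x_0) = 0.520509, f(x_1) = -0.444371
x_2 = 1.210000 - (-0.444371)·(1.210000 - 0.524000)/(-0.444371 - (0.520509)) = 0.894066; f(x_2) = 0.037058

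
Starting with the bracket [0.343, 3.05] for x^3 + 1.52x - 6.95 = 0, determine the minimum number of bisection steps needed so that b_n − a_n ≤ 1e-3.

Initial width b − a = 3.05 − 0.343 = 2.707000.
After n steps the width is (b−a)/2^n; need (b−a)/2^n ≤ 1e-3.
So n ≥ log₂(2.707000/1e-3) = log₂(2707.0000) ≈ 11.4025.
Hence n = 12.

12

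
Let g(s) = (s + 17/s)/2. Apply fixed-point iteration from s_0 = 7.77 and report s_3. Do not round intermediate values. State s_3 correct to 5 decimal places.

4.12375

s_1 = g(7.770000) = 4.978951
s_2 = g(4.978951) = 4.196662
s_3 = g(4.196662) = 4.123750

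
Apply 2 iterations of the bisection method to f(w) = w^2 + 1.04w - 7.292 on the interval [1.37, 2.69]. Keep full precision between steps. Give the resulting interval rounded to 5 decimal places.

f(1.370000) = -3.990300, f(2.690000) = 2.741700 (opposite signs)
step 1: m = 2.030000, f(m) = -1.059900 < 0 → root in [2.030000, 2.690000]
step 2: m = 2.360000, f(m) = 0.732000 > 0 → root in [2.030000, 2.360000]

[2.03000, 2.36000]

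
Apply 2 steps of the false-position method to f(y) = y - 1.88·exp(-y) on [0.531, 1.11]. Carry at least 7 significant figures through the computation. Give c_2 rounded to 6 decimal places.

f(0.531000) = -0.574471, f(1.110000) = 0.490429
step 1: c = 0.843347, f(c) = 0.034444 > 0 → new bracket [0.531000, 0.843347]
step 2: c = 0.825679, f(c) = 0.002357 > 0 → new bracket [0.531000, 0.825679]

0.825679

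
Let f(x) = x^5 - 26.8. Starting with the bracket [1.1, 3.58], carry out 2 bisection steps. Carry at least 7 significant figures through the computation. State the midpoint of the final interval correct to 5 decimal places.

f(1.100000) = -25.189490, f(3.580000) = 561.251190 (opposite signs)
step 1: m = 2.340000, f(m) = 43.358337 > 0 → root in [1.100000, 2.340000]
step 2: m = 1.720000, f(m) = -11.746335 < 0 → root in [1.720000, 2.340000]
Midpoint of [1.720000, 2.340000] = 2.030000

2.03000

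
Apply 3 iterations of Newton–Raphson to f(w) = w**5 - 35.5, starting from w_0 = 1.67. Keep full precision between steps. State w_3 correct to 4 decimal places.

f'(w) = 5w**4
w_0 = 1.670000: f = -22.510801, f' = 38.889816 → w_1 = 1.670000 - (-22.510801)/(38.889816) = 2.248835
w_1 = 2.248835: f = 22.015954, f' = 127.879422 → w_2 = 2.248835 - (22.015954)/(127.879422) = 2.076674
w_2 = 2.076674: f = 3.122570, f' = 92.991433 → w_3 = 2.076674 - (3.122570)/(92.991433) = 2.043094

2.0431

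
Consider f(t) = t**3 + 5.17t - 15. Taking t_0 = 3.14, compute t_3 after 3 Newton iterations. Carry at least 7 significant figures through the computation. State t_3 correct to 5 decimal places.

f'(t) = 3t**2 + 5.17
t_0 = 3.140000: f = 32.192944, f' = 34.748800 → t_1 = 3.140000 - (32.192944)/(34.748800) = 2.213552
t_1 = 2.213552: f = 7.290061, f' = 19.869442 → t_2 = 2.213552 - (7.290061)/(19.869442) = 1.846654
t_2 = 1.846654: f = 0.844537, f' = 15.400396 → t_3 = 1.846654 - (0.844537)/(15.400396) = 1.791816

1.79182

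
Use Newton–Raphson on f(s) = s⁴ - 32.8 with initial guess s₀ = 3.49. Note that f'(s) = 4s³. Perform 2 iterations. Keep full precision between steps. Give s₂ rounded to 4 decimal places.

Newton update: s ← s − f(s)/f'(s).
s_0 = 3.490000: f = 115.554836, f' = 170.034196 → s_1 = 3.490000 - (115.554836)/(170.034196) = 2.810402
s_1 = 2.810402: f = 29.584114, f' = 88.790296 → s_2 = 2.810402 - (29.584114)/(88.790296) = 2.477212

2.4772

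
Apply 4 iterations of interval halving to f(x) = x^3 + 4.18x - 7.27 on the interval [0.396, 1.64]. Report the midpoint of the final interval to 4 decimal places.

f(0.396000) = -5.552621, f(1.640000) = 3.996144 (opposite signs)
step 1: m = 1.018000, f(m) = -1.959782 < 0 → root in [1.018000, 1.640000]
step 2: m = 1.329000, f(m) = 0.632554 > 0 → root in [1.018000, 1.329000]
step 3: m = 1.173500, f(m) = -0.748741 < 0 → root in [1.173500, 1.329000]
step 4: m = 1.251250, f(m) = -0.080785 < 0 → root in [1.251250, 1.329000]
Midpoint of [1.251250, 1.329000] = 1.290125

1.2901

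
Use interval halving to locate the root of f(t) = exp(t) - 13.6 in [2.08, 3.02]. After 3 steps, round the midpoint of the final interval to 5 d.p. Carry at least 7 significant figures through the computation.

2.60875

f(2.080000) = -5.595531, f(3.020000) = 6.891292 (opposite signs)
step 1: m = 2.550000, f(m) = -0.792896 < 0 → root in [2.550000, 3.020000]
step 2: m = 2.785000, f(m) = 2.599818 > 0 → root in [2.550000, 2.785000]
step 3: m = 2.667500, f(m) = 0.803914 > 0 → root in [2.550000, 2.667500]
Midpoint of [2.550000, 2.667500] = 2.608750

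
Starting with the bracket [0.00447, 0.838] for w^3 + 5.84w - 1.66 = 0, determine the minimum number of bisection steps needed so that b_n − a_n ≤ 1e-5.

17

Initial width b − a = 0.838 − 0.00447 = 0.833530.
After n steps the width is (b−a)/2^n; need (b−a)/2^n ≤ 1e-5.
So n ≥ log₂(0.833530/1e-5) = log₂(83353.0000) ≈ 16.3469.
Hence n = 17.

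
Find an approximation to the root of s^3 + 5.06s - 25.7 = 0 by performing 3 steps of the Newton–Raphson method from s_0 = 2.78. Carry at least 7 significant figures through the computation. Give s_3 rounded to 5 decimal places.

2.38796

Newton update: s ← s − f(s)/f'(s).
f'(s) = 3s^2 + 5.06
s_0 = 2.780000: f = 9.851752, f' = 28.245200 → s_1 = 2.780000 - (9.851752)/(28.245200) = 2.431206
s_1 = 2.431206: f = 0.972187, f' = 22.792290 → s_2 = 2.431206 - (0.972187)/(22.792290) = 2.388552
s_2 = 2.388552: f = 0.013192, f' = 22.175541 → s_3 = 2.388552 - (0.013192)/(22.175541) = 2.387957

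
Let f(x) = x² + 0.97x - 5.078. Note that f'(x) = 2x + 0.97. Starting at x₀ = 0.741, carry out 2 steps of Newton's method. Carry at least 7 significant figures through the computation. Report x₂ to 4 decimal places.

1.8606

x_0 = 0.741000: f = -3.810149, f' = 2.452000 → x_1 = 0.741000 - (-3.810149)/(2.452000) = 2.294894
x_1 = 2.294894: f = 2.414588, f' = 5.559789 → x_2 = 2.294894 - (2.414588)/(5.559789) = 1.860600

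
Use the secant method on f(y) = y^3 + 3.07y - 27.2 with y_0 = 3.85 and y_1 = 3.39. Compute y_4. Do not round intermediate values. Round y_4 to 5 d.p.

f(y_0) = 41.686125, f(y_1) = 22.165519
y_2 = 3.390000 - (22.165519)·(3.390000 - 3.850000)/(22.165519 - (41.686125)) = 2.867673; f(y_2) = 5.186205
y_3 = 2.867673 - (5.186205)·(2.867673 - 3.390000)/(5.186205 - (22.165519)) = 2.708132; f(y_3) = 0.975352
y_4 = 2.708132 - (0.975352)·(2.708132 - 2.867673)/(0.975352 - (5.186205)) = 2.671178; f(y_4) = 0.059884

2.67118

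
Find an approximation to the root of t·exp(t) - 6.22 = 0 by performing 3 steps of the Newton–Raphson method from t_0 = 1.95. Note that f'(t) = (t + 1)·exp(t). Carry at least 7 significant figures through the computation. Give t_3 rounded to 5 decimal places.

1.45378

t_0 = 1.950000: f = 7.485941, f' = 20.734628 → t_1 = 1.950000 - (7.485941)/(20.734628) = 1.588964
t_1 = 1.588964: f = 1.563816, f' = 12.682489 → t_2 = 1.588964 - (1.563816)/(12.682489) = 1.465659
t_2 = 1.465659: f = 0.126886, f' = 10.677282 → t_3 = 1.465659 - (0.126886)/(10.677282) = 1.453775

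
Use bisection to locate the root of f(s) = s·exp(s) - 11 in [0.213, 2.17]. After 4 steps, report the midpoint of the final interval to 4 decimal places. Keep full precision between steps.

f(0.213000) = -10.736437, f(2.170000) = 8.005476 (opposite signs)
step 1: m = 1.191500, f(m) = -7.077563 < 0 → root in [1.191500, 2.170000]
step 2: m = 1.680750, f(m) = -1.975076 < 0 → root in [1.680750, 2.170000]
step 3: m = 1.925375, f(m) = 2.203682 > 0 → root in [1.680750, 1.925375]
step 4: m = 1.803062, f(m) = -0.058651 < 0 → root in [1.803062, 1.925375]
Midpoint of [1.803062, 1.925375] = 1.864219

1.8642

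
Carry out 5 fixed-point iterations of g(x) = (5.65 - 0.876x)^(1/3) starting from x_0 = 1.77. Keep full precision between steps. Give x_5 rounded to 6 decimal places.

1.617634

x_1 = g(1.770000) = 1.600453
x_2 = g(1.600453) = 1.619552
x_3 = g(1.619552) = 1.617423
x_4 = g(1.617423) = 1.617661
x_5 = g(1.617661) = 1.617634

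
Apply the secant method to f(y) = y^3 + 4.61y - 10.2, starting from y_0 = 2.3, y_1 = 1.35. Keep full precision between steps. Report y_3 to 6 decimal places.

Secant update: y_(k+1) = y_k − f(y_k)·(y_k − y_(k-1))/(f(y_k) − f(y_(k-1))).
f(y_0) = 12.570000, f(y_1) = -1.516125
y_2 = 1.350000 - (-1.516125)·(1.350000 - 2.300000)/(-1.516125 - (12.570000)) = 1.452251; f(y_2) = -0.442279
y_3 = 1.452251 - (-0.442279)·(1.452251 - 1.350000)/(-0.442279 - (-1.516125)) = 1.494364; f(y_3) = 0.026122

1.494364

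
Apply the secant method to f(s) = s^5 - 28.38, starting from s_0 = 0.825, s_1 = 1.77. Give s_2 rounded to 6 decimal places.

Secant update: s_(k+1) = s_k − f(s_k)·(s_k − s_(k-1))/(f(s_k) − f(s_(k-1))).
f(s_0) = -27.997818, f(s_1) = -11.007340
s_2 = 1.770000 - (-11.007340)·(1.770000 - 0.825000)/(-11.007340 - (-27.997818)) = 2.382221; f(s_2) = 48.340366

2.382221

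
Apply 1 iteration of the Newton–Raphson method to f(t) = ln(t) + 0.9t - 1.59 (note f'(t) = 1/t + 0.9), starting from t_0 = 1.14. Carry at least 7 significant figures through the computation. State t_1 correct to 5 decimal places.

Newton update: t ← t − f(t)/f'(t).
t_0 = 1.140000: f = -0.432972, f' = 1.777193 → t_1 = 1.140000 - (-0.432972)/(1.777193) = 1.383627

1.38363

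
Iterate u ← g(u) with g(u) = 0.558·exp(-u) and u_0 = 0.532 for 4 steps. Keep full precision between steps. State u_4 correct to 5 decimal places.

0.38417

u_1 = g(0.532000) = 0.327785
u_2 = g(0.327785) = 0.402049
u_3 = g(0.402049) = 0.373273
u_4 = g(0.373273) = 0.384170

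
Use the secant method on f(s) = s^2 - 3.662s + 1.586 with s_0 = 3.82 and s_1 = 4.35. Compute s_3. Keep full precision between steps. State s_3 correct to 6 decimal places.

f(s_0) = 2.189560, f(s_1) = 4.578800
s_2 = 4.350000 - (4.578800)·(4.350000 - 3.820000)/(4.578800 - (2.189560)) = 3.334295; f(s_2) = 0.493334
s_3 = 3.334295 - (0.493334)·(3.334295 - 4.350000)/(0.493334 - (4.578800)) = 3.211645; f(s_3) = 0.139619

3.211645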